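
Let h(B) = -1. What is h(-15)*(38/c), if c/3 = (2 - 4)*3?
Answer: 19/9 ≈ 2.1111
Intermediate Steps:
c = -18 (c = 3*((2 - 4)*3) = 3*(-2*3) = 3*(-6) = -18)
h(-15)*(38/c) = -38/(-18) = -38*(-1)/18 = -1*(-19/9) = 19/9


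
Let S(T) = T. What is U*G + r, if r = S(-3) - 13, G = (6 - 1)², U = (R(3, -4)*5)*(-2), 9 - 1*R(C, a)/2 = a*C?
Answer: -10516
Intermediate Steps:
R(C, a) = 18 - 2*C*a (R(C, a) = 18 - 2*a*C = 18 - 2*C*a)
U = -420 (U = ((18 - 2*3*(-4))*5)*(-2) = ((18 + 24)*5)*(-2) = (42*5)*(-2) = 210*(-2) = -420)
G = 25 (G = 5² = 25)
r = -16 (r = -3 - 13 = -16)
U*G + r = -420*25 - 16 = -10500 - 16 = -10516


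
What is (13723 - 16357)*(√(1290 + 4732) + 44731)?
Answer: -117821454 - 2634*√6022 ≈ -1.1803e+8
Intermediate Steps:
(13723 - 16357)*(√(1290 + 4732) + 44731) = -2634*(√6022 + 44731) = -2634*(44731 + √6022) = -117821454 - 2634*√6022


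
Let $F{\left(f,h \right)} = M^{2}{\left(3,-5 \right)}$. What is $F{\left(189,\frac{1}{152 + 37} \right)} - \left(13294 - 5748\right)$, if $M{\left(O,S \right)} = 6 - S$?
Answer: $-7425$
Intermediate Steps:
$F{\left(f,h \right)} = 121$ ($F{\left(f,h \right)} = \left(6 - -5\right)^{2} = \left(6 + 5\right)^{2} = 11^{2} = 121$)
$F{\left(189,\frac{1}{152 + 37} \right)} - \left(13294 - 5748\right) = 121 - \left(13294 - 5748\right) = 121 - 7546 = -7425$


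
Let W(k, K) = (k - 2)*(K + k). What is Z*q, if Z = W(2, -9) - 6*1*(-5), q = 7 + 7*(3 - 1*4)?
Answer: 0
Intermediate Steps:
W(k, K) = (-2 + k)*(K + k)
q = 0 (q = 7 + 7*(3 - 4) = 7 + 7*(-1) = 7 - 7 = 0)
Z = 30 (Z = (2² - 2*(-9) - 2*2 - 9*2) - 6*1*(-5) = (4 + 18 - 4 - 18) - 6*(-5) = 0 - 1*(-30) = 0 + 30 = 30)
Z*q = 30*0 = 0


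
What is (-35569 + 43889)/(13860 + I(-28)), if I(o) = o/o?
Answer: 8320/13861 ≈ 0.60025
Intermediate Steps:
I(o) = 1
(-35569 + 43889)/(13860 + I(-28)) = (-35569 + 43889)/(13860 + 1) = 8320/13861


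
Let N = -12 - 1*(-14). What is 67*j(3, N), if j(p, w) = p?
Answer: 201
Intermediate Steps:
N = 2 (N = -12 + 14 = 2)
67*j(3, N) = 67*3 = 201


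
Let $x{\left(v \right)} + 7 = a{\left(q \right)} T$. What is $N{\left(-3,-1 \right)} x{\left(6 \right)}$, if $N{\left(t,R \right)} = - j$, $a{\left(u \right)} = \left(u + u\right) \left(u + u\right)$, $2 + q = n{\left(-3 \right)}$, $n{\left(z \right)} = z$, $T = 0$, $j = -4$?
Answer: $-28$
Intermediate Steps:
$q = -5$ ($q = -2 - 3 = -5$)
$a{\left(u \right)} = 4 u^{2}$ ($a{\left(u \right)} = 2 u 2 u = 4 u^{2}$)
$N{\left(t,R \right)} = 4$ ($N{\left(t,R \right)} = \left(-1\right) \left(-4\right) = 4$)
$x{\left(v \right)} = -7$ ($x{\left(v \right)} = -7 + 4 \left(-5\right)^{2} \cdot 0 = -7 + 4 \cdot 25 \cdot 0 = -7 + 100 \cdot 0 = -7 + 0 = -7$)
$N{\left(-3,-1 \right)} x{\left(6 \right)} = 4 \left(-7\right) = -28$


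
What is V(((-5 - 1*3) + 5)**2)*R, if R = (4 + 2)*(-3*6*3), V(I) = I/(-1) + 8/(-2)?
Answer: 4212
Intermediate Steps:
V(I) = -4 - I (V(I) = I*(-1) + 8*(-1/2) = -I - 4 = -4 - I)
R = -324 (R = 6*(-18*3) = 6*(-54) = -324)
V(((-5 - 1*3) + 5)**2)*R = (-4 - ((-5 - 1*3) + 5)**2)*(-324) = (-4 - ((-5 - 3) + 5)**2)*(-324) = (-4 - (-8 + 5)**2)*(-324) = (-4 - 1*(-3)**2)*(-324) = (-4 - 1*9)*(-324) = (-4 - 9)*(-324) = -13*(-324) = 4212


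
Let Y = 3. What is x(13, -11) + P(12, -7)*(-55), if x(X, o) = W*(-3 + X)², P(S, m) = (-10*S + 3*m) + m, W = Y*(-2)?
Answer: 7540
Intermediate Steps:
W = -6 (W = 3*(-2) = -6)
P(S, m) = -10*S + 4*m
x(X, o) = -6*(-3 + X)²
x(13, -11) + P(12, -7)*(-55) = -6*(-3 + 13)² + (-10*12 + 4*(-7))*(-55) = -6*10² + (-120 - 28)*(-55) = -6*100 - 148*(-55) = -600 + 8140 = 7540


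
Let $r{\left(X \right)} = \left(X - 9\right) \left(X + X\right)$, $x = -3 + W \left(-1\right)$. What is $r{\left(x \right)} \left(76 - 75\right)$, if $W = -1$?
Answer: $44$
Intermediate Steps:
$x = -2$ ($x = -3 - -1 = -3 + 1 = -2$)
$r{\left(X \right)} = 2 X \left(-9 + X\right)$ ($r{\left(X \right)} = \left(-9 + X\right) 2 X = 2 X \left(-9 + X\right)$)
$r{\left(x \right)} \left(76 - 75\right) = 2 \left(-2\right) \left(-9 - 2\right) \left(76 - 75\right) = 2 \left(-2\right) \left(-11\right) 1 = 44 \cdot 1 = 44$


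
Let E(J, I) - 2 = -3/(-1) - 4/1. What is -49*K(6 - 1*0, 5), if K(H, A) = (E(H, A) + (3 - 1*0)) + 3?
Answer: -343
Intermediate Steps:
E(J, I) = 1 (E(J, I) = 2 + (-3/(-1) - 4/1) = 2 + (-3*(-1) - 4*1) = 2 + (3 - 4) = 2 - 1 = 1)
K(H, A) = 7 (K(H, A) = (1 + (3 - 1*0)) + 3 = (1 + (3 + 0)) + 3 = (1 + 3) + 3 = 4 + 3 = 7)
-49*K(6 - 1*0, 5) = -49*7 = -343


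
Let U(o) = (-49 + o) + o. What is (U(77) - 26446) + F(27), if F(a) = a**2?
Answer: -25612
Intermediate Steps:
U(o) = -49 + 2*o
(U(77) - 26446) + F(27) = ((-49 + 2*77) - 26446) + 27**2 = ((-49 + 154) - 26446) + 729 = (105 - 26446) + 729 = -26341 + 729 = -25612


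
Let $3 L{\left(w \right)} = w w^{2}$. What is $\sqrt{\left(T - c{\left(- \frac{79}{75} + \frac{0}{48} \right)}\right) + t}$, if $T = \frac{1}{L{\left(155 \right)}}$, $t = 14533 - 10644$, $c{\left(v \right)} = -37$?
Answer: $\frac{\sqrt{2266089654215}}{24025} \approx 62.658$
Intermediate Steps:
$L{\left(w \right)} = \frac{w^{3}}{3}$ ($L{\left(w \right)} = \frac{w w^{2}}{3} = \frac{w^{3}}{3}$)
$t = 3889$ ($t = 14533 - 10644 = 3889$)
$T = \frac{3}{3723875}$ ($T = \frac{1}{\frac{1}{3} \cdot 155^{3}} = \frac{1}{\frac{1}{3} \cdot 3723875} = \frac{1}{\frac{3723875}{3}} = \frac{3}{3723875} \approx 8.0561 \cdot 10^{-7}$)
$\sqrt{\left(T - c{\left(- \frac{79}{75} + \frac{0}{48} \right)}\right) + t} = \sqrt{\left(\frac{3}{3723875} - -37\right) + 3889} = \sqrt{\left(\frac{3}{3723875} + 37\right) + 3889} = \sqrt{\frac{137783378}{3723875} + 3889} = \sqrt{\frac{14619933253}{3723875}} = \frac{\sqrt{2266089654215}}{24025}$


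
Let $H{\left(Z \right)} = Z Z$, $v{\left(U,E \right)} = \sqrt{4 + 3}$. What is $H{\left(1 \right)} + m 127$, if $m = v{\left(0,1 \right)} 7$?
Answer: $1 + 889 \sqrt{7} \approx 2353.1$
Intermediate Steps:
$v{\left(U,E \right)} = \sqrt{7}$
$H{\left(Z \right)} = Z^{2}$
$m = 7 \sqrt{7}$ ($m = \sqrt{7} \cdot 7 = 7 \sqrt{7} \approx 18.52$)
$H{\left(1 \right)} + m 127 = 1^{2} + 7 \sqrt{7} \cdot 127 = 1 + 889 \sqrt{7}$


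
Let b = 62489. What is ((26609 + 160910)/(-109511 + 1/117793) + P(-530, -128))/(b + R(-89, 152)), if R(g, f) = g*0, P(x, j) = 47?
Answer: 584194147867/806084930453558 ≈ 0.00072473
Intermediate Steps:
R(g, f) = 0
((26609 + 160910)/(-109511 + 1/117793) + P(-530, -128))/(b + R(-89, 152)) = ((26609 + 160910)/(-109511 + 1/117793) + 47)/(62489 + 0) = (187519/(-109511 + 1/117793) + 47)/62489 = (187519/(-12899629222/117793) + 47)*(1/62489) = (187519*(-117793/12899629222) + 47)*(1/62489) = (-22088425567/12899629222 + 47)*(1/62489) = (584194147867/12899629222)*(1/62489) = 584194147867/806084930453558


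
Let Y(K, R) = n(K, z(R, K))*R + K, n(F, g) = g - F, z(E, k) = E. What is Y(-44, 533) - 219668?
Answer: 87829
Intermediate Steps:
Y(K, R) = K + R*(R - K) (Y(K, R) = (R - K)*R + K = R*(R - K) + K = K + R*(R - K))
Y(-44, 533) - 219668 = (-44 - 1*533*(-44 - 1*533)) - 219668 = (-44 - 1*533*(-44 - 533)) - 219668 = (-44 - 1*533*(-577)) - 219668 = (-44 + 307541) - 219668 = 307497 - 219668 = 87829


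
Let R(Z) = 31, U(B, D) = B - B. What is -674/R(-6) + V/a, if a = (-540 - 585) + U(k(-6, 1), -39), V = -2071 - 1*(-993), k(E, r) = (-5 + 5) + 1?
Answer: -724832/34875 ≈ -20.784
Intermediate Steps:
k(E, r) = 1 (k(E, r) = 0 + 1 = 1)
V = -1078 (V = -2071 + 993 = -1078)
U(B, D) = 0
a = -1125 (a = (-540 - 585) + 0 = -1125 + 0 = -1125)
-674/R(-6) + V/a = -674/31 - 1078/(-1125) = -674*1/31 - 1078*(-1/1125) = -674/31 + 1078/1125 = -724832/34875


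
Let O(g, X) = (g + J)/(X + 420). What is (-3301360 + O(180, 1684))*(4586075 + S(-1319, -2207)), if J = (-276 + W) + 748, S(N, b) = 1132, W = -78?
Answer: -15931509513470631/1052 ≈ -1.5144e+13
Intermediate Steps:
J = 394 (J = (-276 - 78) + 748 = -354 + 748 = 394)
O(g, X) = (394 + g)/(420 + X) (O(g, X) = (g + 394)/(X + 420) = (394 + g)/(420 + X))
(-3301360 + O(180, 1684))*(4586075 + S(-1319, -2207)) = (-3301360 + (394 + 180)/(420 + 1684))*(4586075 + 1132) = (-3301360 + 574/2104)*4587207 = (-3301360 + (1/2104)*574)*4587207 = (-3301360 + 287/1052)*4587207 = -3473030433/1052*4587207 = -15931509513470631/1052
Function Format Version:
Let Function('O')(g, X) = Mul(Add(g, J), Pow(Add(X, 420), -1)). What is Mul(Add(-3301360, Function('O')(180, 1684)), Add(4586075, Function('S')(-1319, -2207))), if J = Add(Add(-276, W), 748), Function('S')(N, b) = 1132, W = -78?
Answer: Rational(-15931509513470631, 1052) ≈ -1.5144e+13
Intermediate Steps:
J = 394 (J = Add(Add(-276, -78), 748) = Add(-354, 748) = 394)
Function('O')(g, X) = Mul(Pow(Add(420, X), -1), Add(394, g)) (Function('O')(g, X) = Mul(Add(g, 394), Pow(Add(X, 420), -1)) = Mul(Add(394, g), Pow(Add(420, X), -1)) = Mul(Pow(Add(420, X), -1), Add(394, g)))
Mul(Add(-3301360, Function('O')(180, 1684)), Add(4586075, Function('S')(-1319, -2207))) = Mul(Add(-3301360, Mul(Pow(Add(420, 1684), -1), Add(394, 180))), Add(4586075, 1132)) = Mul(Add(-3301360, Mul(Pow(2104, -1), 574)), 4587207) = Mul(Add(-3301360, Mul(Rational(1, 2104), 574)), 4587207) = Mul(Add(-3301360, Rational(287, 1052)), 4587207) = Mul(Rational(-3473030433, 1052), 4587207) = Rational(-15931509513470631, 1052)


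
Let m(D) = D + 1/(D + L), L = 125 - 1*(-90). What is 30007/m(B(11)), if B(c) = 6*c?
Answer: 8431967/18547 ≈ 454.63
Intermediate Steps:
L = 215 (L = 125 + 90 = 215)
m(D) = D + 1/(215 + D) (m(D) = D + 1/(D + 215) = D + 1/(215 + D))
30007/m(B(11)) = 30007/(((1 + (6*11)² + 215*(6*11))/(215 + 6*11))) = 30007/(((1 + 66² + 215*66)/(215 + 66))) = 30007/(((1 + 4356 + 14190)/281)) = 30007/(((1/281)*18547)) = 30007/(18547/281) = 30007*(281/18547) = 8431967/18547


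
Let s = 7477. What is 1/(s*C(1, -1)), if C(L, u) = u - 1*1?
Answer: -1/14954 ≈ -6.6872e-5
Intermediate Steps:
C(L, u) = -1 + u (C(L, u) = u - 1 = -1 + u)
1/(s*C(1, -1)) = 1/(7477*(-1 - 1)) = 1/(7477*(-2)) = 1/(-14954) = -1/14954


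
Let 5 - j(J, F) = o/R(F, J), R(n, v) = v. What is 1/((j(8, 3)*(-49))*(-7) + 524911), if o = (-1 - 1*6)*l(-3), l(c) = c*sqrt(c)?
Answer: 3744896/1972176895299 + 19208*I*sqrt(3)/5916530685897 ≈ 1.8989e-6 + 5.6231e-9*I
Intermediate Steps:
l(c) = c**(3/2)
o = 21*I*sqrt(3) (o = (-1 - 1*6)*(-3)**(3/2) = (-1 - 6)*(-3*I*sqrt(3)) = -(-21)*I*sqrt(3) = 21*I*sqrt(3) ≈ 36.373*I)
j(J, F) = 5 - 21*I*sqrt(3)/J
1/((j(8, 3)*(-49))*(-7) + 524911) = 1/(((5 - 21*I*sqrt(3)/8)*(-49))*(-7) + 524911) = 1/((-245 + 1029*I*sqrt(3)/8)*(-7) + 524911) = 1/((1715 - 7203*I*sqrt(3)/8) + 524911) = 1/(526626 - 7203*I*sqrt(3)/8)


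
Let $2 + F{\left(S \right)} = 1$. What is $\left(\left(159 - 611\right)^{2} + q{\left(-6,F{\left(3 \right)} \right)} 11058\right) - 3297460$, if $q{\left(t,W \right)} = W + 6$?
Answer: $-3037866$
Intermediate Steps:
$F{\left(S \right)} = -1$ ($F{\left(S \right)} = -2 + 1 = -1$)
$q{\left(t,W \right)} = 6 + W$
$\left(\left(159 - 611\right)^{2} + q{\left(-6,F{\left(3 \right)} \right)} 11058\right) - 3297460 = \left(\left(159 - 611\right)^{2} + \left(6 - 1\right) 11058\right) - 3297460 = \left(\left(-452\right)^{2} + 5 \cdot 11058\right) - 3297460 = \left(204304 + 55290\right) - 3297460 = 259594 - 3297460 = -3037866$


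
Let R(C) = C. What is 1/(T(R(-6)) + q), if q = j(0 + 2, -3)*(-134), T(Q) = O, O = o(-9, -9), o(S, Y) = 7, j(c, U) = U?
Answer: 1/409 ≈ 0.0024450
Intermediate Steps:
O = 7
T(Q) = 7
q = 402 (q = -3*(-134) = 402)
1/(T(R(-6)) + q) = 1/(7 + 402) = 1/409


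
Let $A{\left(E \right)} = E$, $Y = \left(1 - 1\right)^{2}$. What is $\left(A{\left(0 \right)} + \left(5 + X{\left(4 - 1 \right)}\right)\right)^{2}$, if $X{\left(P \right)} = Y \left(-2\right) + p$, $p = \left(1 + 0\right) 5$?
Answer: $100$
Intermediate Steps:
$Y = 0$ ($Y = 0^{2} = 0$)
$p = 5$ ($p = 1 \cdot 5 = 5$)
$X{\left(P \right)} = 5$ ($X{\left(P \right)} = 0 \left(-2\right) + 5 = 0 + 5 = 5$)
$\left(A{\left(0 \right)} + \left(5 + X{\left(4 - 1 \right)}\right)\right)^{2} = \left(0 + \left(5 + 5\right)\right)^{2} = \left(0 + 10\right)^{2} = 10^{2} = 100$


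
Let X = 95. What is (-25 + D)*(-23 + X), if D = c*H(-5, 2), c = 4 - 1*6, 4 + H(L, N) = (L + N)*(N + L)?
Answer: -2520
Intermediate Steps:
H(L, N) = -4 + (L + N)² (H(L, N) = -4 + (L + N)*(N + L) = -4 + (L + N)*(L + N) = -4 + (L + N)²)
c = -2 (c = 4 - 6 = -2)
D = -10 (D = -2*(-4 + (-5 + 2)²) = -2*(-4 + (-3)²) = -2*(-4 + 9) = -2*5 = -10)
(-25 + D)*(-23 + X) = (-25 - 10)*(-23 + 95) = -35*72 = -2520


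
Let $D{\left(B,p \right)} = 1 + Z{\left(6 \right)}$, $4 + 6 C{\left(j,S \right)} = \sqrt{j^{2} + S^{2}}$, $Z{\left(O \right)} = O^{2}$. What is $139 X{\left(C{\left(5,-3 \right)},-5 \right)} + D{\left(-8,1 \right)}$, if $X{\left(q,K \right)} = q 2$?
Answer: $- \frac{445}{3} + \frac{139 \sqrt{34}}{3} \approx 121.83$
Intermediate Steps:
$C{\left(j,S \right)} = - \frac{2}{3} + \frac{\sqrt{S^{2} + j^{2}}}{6}$ ($C{\left(j,S \right)} = - \frac{2}{3} + \frac{\sqrt{j^{2} + S^{2}}}{6} = - \frac{2}{3} + \frac{\sqrt{S^{2} + j^{2}}}{6}$)
$D{\left(B,p \right)} = 37$ ($D{\left(B,p \right)} = 1 + 6^{2} = 1 + 36 = 37$)
$X{\left(q,K \right)} = 2 q$
$139 X{\left(C{\left(5,-3 \right)},-5 \right)} + D{\left(-8,1 \right)} = 139 \cdot 2 \left(- \frac{2}{3} + \frac{\sqrt{\left(-3\right)^{2} + 5^{2}}}{6}\right) + 37 = 139 \cdot 2 \left(- \frac{2}{3} + \frac{\sqrt{9 + 25}}{6}\right) + 37 = 139 \cdot 2 \left(- \frac{2}{3} + \frac{\sqrt{34}}{6}\right) + 37 = 139 \left(- \frac{4}{3} + \frac{\sqrt{34}}{3}\right) + 37 = \left(- \frac{556}{3} + \frac{139 \sqrt{34}}{3}\right) + 37 = - \frac{445}{3} + \frac{139 \sqrt{34}}{3}$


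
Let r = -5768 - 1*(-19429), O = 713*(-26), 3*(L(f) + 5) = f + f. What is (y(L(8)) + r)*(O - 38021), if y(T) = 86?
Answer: -777516573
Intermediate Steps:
L(f) = -5 + 2*f/3 (L(f) = -5 + (f + f)/3 = -5 + (2*f)/3 = -5 + 2*f/3)
O = -18538
r = 13661 (r = -5768 + 19429 = 13661)
(y(L(8)) + r)*(O - 38021) = (86 + 13661)*(-18538 - 38021) = 13747*(-56559) = -777516573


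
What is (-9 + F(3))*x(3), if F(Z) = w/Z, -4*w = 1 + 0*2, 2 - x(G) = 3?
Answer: 109/12 ≈ 9.0833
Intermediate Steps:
x(G) = -1 (x(G) = 2 - 1*3 = 2 - 3 = -1)
w = -¼ (w = -(1 + 0*2)/4 = -(1 + 0)/4 = -¼*1 = -¼ ≈ -0.25000)
F(Z) = -1/(4*Z)
(-9 + F(3))*x(3) = (-9 - ¼/3)*(-1) = (-9 - ¼*⅓)*(-1) = (-9 - 1/12)*(-1) = -109/12*(-1) = 109/12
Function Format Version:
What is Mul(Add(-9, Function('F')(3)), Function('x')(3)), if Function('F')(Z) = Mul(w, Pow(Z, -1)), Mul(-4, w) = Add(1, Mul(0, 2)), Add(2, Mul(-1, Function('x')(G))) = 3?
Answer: Rational(109, 12) ≈ 9.0833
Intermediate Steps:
Function('x')(G) = -1 (Function('x')(G) = Add(2, Mul(-1, 3)) = Add(2, -3) = -1)
w = Rational(-1, 4) (w = Mul(Rational(-1, 4), Add(1, Mul(0, 2))) = Mul(Rational(-1, 4), Add(1, 0)) = Mul(Rational(-1, 4), 1) = Rational(-1, 4) ≈ -0.25000)
Function('F')(Z) = Mul(Rational(-1, 4), Pow(Z, -1))
Mul(Add(-9, Function('F')(3)), Function('x')(3)) = Mul(Add(-9, Mul(Rational(-1, 4), Pow(3, -1))), -1) = Mul(Add(-9, Mul(Rational(-1, 4), Rational(1, 3))), -1) = Mul(Add(-9, Rational(-1, 12)), -1) = Mul(Rational(-109, 12), -1) = Rational(109, 12)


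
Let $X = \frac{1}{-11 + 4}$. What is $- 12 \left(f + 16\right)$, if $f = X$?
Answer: $- \frac{1332}{7} \approx -190.29$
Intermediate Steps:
$X = - \frac{1}{7}$ ($X = \frac{1}{-7} = - \frac{1}{7} \approx -0.14286$)
$f = - \frac{1}{7} \approx -0.14286$
$- 12 \left(f + 16\right) = - 12 \left(- \frac{1}{7} + 16\right) = \left(-12\right) \frac{111}{7} = - \frac{1332}{7}$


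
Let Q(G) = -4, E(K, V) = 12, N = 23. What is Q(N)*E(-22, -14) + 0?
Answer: -48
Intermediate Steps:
Q(N)*E(-22, -14) + 0 = -4*12 + 0 = -48 + 0 = -48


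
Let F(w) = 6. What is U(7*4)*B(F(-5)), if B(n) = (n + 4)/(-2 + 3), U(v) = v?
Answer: 280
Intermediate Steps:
B(n) = 4 + n (B(n) = (4 + n)/1 = (4 + n)*1 = 4 + n)
U(7*4)*B(F(-5)) = (7*4)*(4 + 6) = 28*10 = 280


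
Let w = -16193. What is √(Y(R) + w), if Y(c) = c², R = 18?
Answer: I*√15869 ≈ 125.97*I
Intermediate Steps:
√(Y(R) + w) = √(18² - 16193) = √(324 - 16193) = √(-15869) = I*√15869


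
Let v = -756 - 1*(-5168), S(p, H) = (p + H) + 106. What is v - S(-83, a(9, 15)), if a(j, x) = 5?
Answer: 4384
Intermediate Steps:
S(p, H) = 106 + H + p (S(p, H) = (H + p) + 106 = 106 + H + p)
v = 4412 (v = -756 + 5168 = 4412)
v - S(-83, a(9, 15)) = 4412 - (106 + 5 - 83) = 4412 - 1*28 = 4412 - 28 = 4384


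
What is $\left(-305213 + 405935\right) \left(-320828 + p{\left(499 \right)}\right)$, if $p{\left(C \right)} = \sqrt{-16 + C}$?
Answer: $-32314437816 + 100722 \sqrt{483} \approx -3.2312 \cdot 10^{10}$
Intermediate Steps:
$\left(-305213 + 405935\right) \left(-320828 + p{\left(499 \right)}\right) = \left(-305213 + 405935\right) \left(-320828 + \sqrt{-16 + 499}\right) = 100722 \left(-320828 + \sqrt{483}\right) = -32314437816 + 100722 \sqrt{483}$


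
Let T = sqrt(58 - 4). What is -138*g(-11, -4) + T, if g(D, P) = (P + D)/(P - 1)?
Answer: -414 + 3*sqrt(6) ≈ -406.65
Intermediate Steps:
T = 3*sqrt(6) (T = sqrt(54) = 3*sqrt(6) ≈ 7.3485)
g(D, P) = (D + P)/(-1 + P)
-138*g(-11, -4) + T = -138*(-11 - 4)/(-1 - 4) + 3*sqrt(6) = -138*(-15)/(-5) + 3*sqrt(6) = -(-138)*(-15)/5 + 3*sqrt(6) = -138*3 + 3*sqrt(6) = -414 + 3*sqrt(6)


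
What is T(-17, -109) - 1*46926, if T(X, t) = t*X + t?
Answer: -45182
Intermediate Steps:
T(X, t) = t + X*t (T(X, t) = X*t + t = t + X*t)
T(-17, -109) - 1*46926 = -109*(1 - 17) - 1*46926 = -109*(-16) - 46926 = 1744 - 46926 = -45182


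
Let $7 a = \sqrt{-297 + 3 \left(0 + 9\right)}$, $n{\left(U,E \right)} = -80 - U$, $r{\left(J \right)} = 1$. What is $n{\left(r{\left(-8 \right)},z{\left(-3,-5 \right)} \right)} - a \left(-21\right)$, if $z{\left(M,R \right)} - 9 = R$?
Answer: $-81 + 9 i \sqrt{30} \approx -81.0 + 49.295 i$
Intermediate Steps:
$z{\left(M,R \right)} = 9 + R$
$a = \frac{3 i \sqrt{30}}{7}$ ($a = \frac{\sqrt{-297 + 3 \left(0 + 9\right)}}{7} = \frac{\sqrt{-297 + 3 \cdot 9}}{7} = \frac{\sqrt{-297 + 27}}{7} = \frac{\sqrt{-270}}{7} = \frac{3 i \sqrt{30}}{7} \approx 2.3474 i$)
$n{\left(r{\left(-8 \right)},z{\left(-3,-5 \right)} \right)} - a \left(-21\right) = \left(-80 - 1\right) - \frac{3 i \sqrt{30}}{7} \left(-21\right) = \left(-80 - 1\right) - - 9 i \sqrt{30} = -81 + 9 i \sqrt{30}$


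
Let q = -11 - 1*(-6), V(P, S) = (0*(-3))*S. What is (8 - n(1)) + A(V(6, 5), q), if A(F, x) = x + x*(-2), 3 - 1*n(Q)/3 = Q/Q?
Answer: 7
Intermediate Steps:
V(P, S) = 0 (V(P, S) = 0*S = 0)
q = -5 (q = -11 + 6 = -5)
n(Q) = 6 (n(Q) = 9 - 3*Q/Q = 9 - 3*1 = 9 - 3 = 6)
A(F, x) = -x (A(F, x) = x - 2*x = -x)
(8 - n(1)) + A(V(6, 5), q) = (8 - 1*6) - 1*(-5) = (8 - 6) + 5 = 2 + 5 = 7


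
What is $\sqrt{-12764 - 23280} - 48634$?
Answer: $-48634 + 2 i \sqrt{9011} \approx -48634.0 + 189.85 i$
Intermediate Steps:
$\sqrt{-12764 - 23280} - 48634 = \sqrt{-36044} - 48634 = 2 i \sqrt{9011} - 48634 = -48634 + 2 i \sqrt{9011}$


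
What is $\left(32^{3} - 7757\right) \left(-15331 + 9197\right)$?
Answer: $-153417474$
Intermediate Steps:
$\left(32^{3} - 7757\right) \left(-15331 + 9197\right) = \left(32768 - 7757\right) \left(-6134\right) = 25011 \left(-6134\right) = -153417474$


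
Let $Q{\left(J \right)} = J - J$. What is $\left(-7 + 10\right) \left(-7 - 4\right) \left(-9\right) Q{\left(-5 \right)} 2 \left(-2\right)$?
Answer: $0$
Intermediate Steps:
$Q{\left(J \right)} = 0$
$\left(-7 + 10\right) \left(-7 - 4\right) \left(-9\right) Q{\left(-5 \right)} 2 \left(-2\right) = \left(-7 + 10\right) \left(-7 - 4\right) \left(-9\right) 0 \cdot 2 \left(-2\right) = 3 \left(-11\right) \left(-9\right) 0 \left(-2\right) = \left(-33\right) \left(-9\right) 0 = 297 \cdot 0 = 0$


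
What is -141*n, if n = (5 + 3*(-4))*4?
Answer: 3948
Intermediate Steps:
n = -28 (n = (5 - 12)*4 = -7*4 = -28)
-141*n = -141*(-28) = 3948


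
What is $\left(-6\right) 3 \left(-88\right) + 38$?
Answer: $1622$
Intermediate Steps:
$\left(-6\right) 3 \left(-88\right) + 38 = \left(-18\right) \left(-88\right) + 38 = 1584 + 38 = 1622$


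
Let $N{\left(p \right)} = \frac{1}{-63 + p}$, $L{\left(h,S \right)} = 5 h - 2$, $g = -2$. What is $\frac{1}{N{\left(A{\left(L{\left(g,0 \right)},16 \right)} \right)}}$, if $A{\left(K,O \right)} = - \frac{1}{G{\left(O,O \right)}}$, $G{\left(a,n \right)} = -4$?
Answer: $- \frac{251}{4} \approx -62.75$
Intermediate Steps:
$L{\left(h,S \right)} = -2 + 5 h$
$A{\left(K,O \right)} = \frac{1}{4}$ ($A{\left(K,O \right)} = - \frac{1}{-4} = \left(-1\right) \left(- \frac{1}{4}\right) = \frac{1}{4}$)
$\frac{1}{N{\left(A{\left(L{\left(g,0 \right)},16 \right)} \right)}} = \frac{1}{\frac{1}{-63 + \frac{1}{4}}} = \frac{1}{\frac{1}{- \frac{251}{4}}} = \frac{1}{- \frac{4}{251}} = - \frac{251}{4}$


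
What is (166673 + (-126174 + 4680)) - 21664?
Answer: 23515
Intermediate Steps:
(166673 + (-126174 + 4680)) - 21664 = (166673 - 121494) - 21664 = 45179 - 21664 = 23515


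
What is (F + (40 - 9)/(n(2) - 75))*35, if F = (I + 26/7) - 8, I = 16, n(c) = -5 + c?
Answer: 30895/78 ≈ 396.09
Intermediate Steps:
F = 82/7 (F = (16 + 26/7) - 8 = 138/7 - 8 = 82/7 ≈ 11.714)
(F + (40 - 9)/(n(2) - 75))*35 = (82/7 + (40 - 9)/((-5 + 2) - 75))*35 = (82/7 + 31/(-3 - 75))*35 = (82/7 + 31/(-78))*35 = (82/7 + 31*(-1/78))*35 = (82/7 - 31/78)*35 = (6179/546)*35 = 30895/78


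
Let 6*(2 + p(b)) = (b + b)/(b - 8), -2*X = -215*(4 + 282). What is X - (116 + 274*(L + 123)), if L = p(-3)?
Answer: -28049/11 ≈ -2549.9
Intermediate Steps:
X = 30745 (X = -(-215)*(4 + 282)/2 = -(-215)*286/2 = -1/2*(-61490) = 30745)
p(b) = -2 + b/(3*(-8 + b)) (p(b) = -2 + ((b + b)/(b - 8))/6 = -2 + ((2*b)/(-8 + b))/6 = -2 + (2*b/(-8 + b))/6 = -2 + b/(3*(-8 + b)))
L = -21/11 (L = (48 - 5*(-3))/(3*(-8 - 3)) = (1/3)*(48 + 15)/(-11) = (1/3)*(-1/11)*63 = -21/11 ≈ -1.9091)
X - (116 + 274*(L + 123)) = 30745 - (116 + 274*(-21/11 + 123)) = 30745 - (116 + 274*(1332/11)) = 30745 - (116 + 364968/11) = 30745 - 1*366244/11 = 30745 - 366244/11 = -28049/11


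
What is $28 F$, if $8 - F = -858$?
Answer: $24248$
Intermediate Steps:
$F = 866$ ($F = 8 - -858 = 8 + 858 = 866$)
$28 F = 28 \cdot 866 = 24248$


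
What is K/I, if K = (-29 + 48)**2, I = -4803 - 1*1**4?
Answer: -361/4804 ≈ -0.075146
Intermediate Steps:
I = -4804 (I = -4803 - 1*1 = -4803 - 1 = -4804)
K = 361 (K = 19**2 = 361)
K/I = 361/(-4804) = 361*(-1/4804) = -361/4804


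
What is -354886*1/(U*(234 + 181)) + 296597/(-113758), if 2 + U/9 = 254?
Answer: -5705966963/1911987585 ≈ -2.9843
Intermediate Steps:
U = 2268 (U = -18 + 9*254 = -18 + 2286 = 2268)
-354886*1/(U*(234 + 181)) + 296597/(-113758) = -354886*1/(2268*(234 + 181)) + 296597/(-113758) = -354886/(415*2268) + 296597*(-1/113758) = -354886/941220 - 296597/113758 = -354886*1/941220 - 296597/113758 = -25349/67230 - 296597/113758 = -5705966963/1911987585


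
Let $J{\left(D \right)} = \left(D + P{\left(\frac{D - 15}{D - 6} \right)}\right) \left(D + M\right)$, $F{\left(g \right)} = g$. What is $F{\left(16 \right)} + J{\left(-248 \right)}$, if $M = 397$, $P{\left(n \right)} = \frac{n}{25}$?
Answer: $- \frac{234504413}{6350} \approx -36930.0$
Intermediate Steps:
$P{\left(n \right)} = \frac{n}{25}$ ($P{\left(n \right)} = n \frac{1}{25} = \frac{n}{25}$)
$J{\left(D \right)} = \left(397 + D\right) \left(D + \frac{-15 + D}{25 \left(-6 + D\right)}\right)$ ($J{\left(D \right)} = \left(D + \frac{\left(D - 15\right) \frac{1}{D - 6}}{25}\right) \left(D + 397\right) = \left(D + \frac{\left(-15 + D\right) \frac{1}{-6 + D}}{25}\right) \left(397 + D\right) = \left(D + \frac{\frac{1}{-6 + D} \left(-15 + D\right)}{25}\right) \left(397 + D\right) = \left(D + \frac{-15 + D}{25 \left(-6 + D\right)}\right) \left(397 + D\right) = \left(397 + D\right) \left(D + \frac{-15 + D}{25 \left(-6 + D\right)}\right)$)
$F{\left(16 \right)} + J{\left(-248 \right)} = 16 + \frac{-5955 - -14673664 + 25 \left(-248\right)^{3} + 9776 \left(-248\right)^{2}}{25 \left(-6 - 248\right)} = 16 + \frac{-5955 + 14673664 + 25 \left(-15252992\right) + 9776 \cdot 61504}{25 \left(-254\right)} = 16 + \frac{1}{25} \left(- \frac{1}{254}\right) \left(-5955 + 14673664 - 381324800 + 601263104\right) = 16 + \frac{1}{25} \left(- \frac{1}{254}\right) 234606013 = 16 - \frac{234606013}{6350} = - \frac{234504413}{6350}$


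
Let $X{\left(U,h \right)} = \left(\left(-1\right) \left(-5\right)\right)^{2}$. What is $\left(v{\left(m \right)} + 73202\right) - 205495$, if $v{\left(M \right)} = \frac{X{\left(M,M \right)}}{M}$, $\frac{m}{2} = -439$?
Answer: $- \frac{116153279}{878} \approx -1.3229 \cdot 10^{5}$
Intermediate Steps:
$m = -878$ ($m = 2 \left(-439\right) = -878$)
$X{\left(U,h \right)} = 25$ ($X{\left(U,h \right)} = 5^{2} = 25$)
$v{\left(M \right)} = \frac{25}{M}$
$\left(v{\left(m \right)} + 73202\right) - 205495 = \left(\frac{25}{-878} + 73202\right) - 205495 = \left(25 \left(- \frac{1}{878}\right) + 73202\right) - 205495 = \left(- \frac{25}{878} + 73202\right) - 205495 = \frac{64271331}{878} - 205495 = - \frac{116153279}{878}$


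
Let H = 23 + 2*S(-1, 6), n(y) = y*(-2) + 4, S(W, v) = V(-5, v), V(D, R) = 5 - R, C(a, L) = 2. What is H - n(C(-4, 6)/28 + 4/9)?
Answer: 1136/63 ≈ 18.032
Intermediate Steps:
S(W, v) = 5 - v
n(y) = 4 - 2*y (n(y) = -2*y + 4 = 4 - 2*y)
H = 21 (H = 23 + 2*(5 - 1*6) = 23 + 2*(5 - 6) = 23 + 2*(-1) = 23 - 2 = 21)
H - n(C(-4, 6)/28 + 4/9) = 21 - (4 - 2*(2/28 + 4/9)) = 21 - (4 - 2*(2*(1/28) + 4*(⅑))) = 21 - (4 - 2*(1/14 + 4/9)) = 21 - (4 - 2*65/126) = 21 - (4 - 65/63) = 21 - 1*187/63 = 21 - 187/63 = 1136/63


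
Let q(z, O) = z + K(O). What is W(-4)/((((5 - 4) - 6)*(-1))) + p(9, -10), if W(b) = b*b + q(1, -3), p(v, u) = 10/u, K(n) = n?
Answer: 9/5 ≈ 1.8000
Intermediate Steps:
q(z, O) = O + z (q(z, O) = z + O = O + z)
W(b) = -2 + b² (W(b) = b*b + (-3 + 1) = b² - 2 = -2 + b²)
W(-4)/((((5 - 4) - 6)*(-1))) + p(9, -10) = (-2 + (-4)²)/((((5 - 4) - 6)*(-1))) + 10/(-10) = (-2 + 16)/(((1 - 6)*(-1))) + 10*(-⅒) = 14/((-5*(-1))) - 1 = 14/5 - 1 = 9/5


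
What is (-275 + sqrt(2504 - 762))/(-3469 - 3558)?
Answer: 275/7027 - sqrt(1742)/7027 ≈ 0.033195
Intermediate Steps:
(-275 + sqrt(2504 - 762))/(-3469 - 3558) = (-275 + sqrt(1742))/(-7027) = (-275 + sqrt(1742))*(-1/7027) = 275/7027 - sqrt(1742)/7027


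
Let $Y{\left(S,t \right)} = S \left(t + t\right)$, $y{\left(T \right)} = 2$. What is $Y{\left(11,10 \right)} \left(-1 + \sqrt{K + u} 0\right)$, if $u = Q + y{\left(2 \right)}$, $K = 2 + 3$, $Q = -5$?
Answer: $-220$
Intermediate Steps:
$Y{\left(S,t \right)} = 2 S t$ ($Y{\left(S,t \right)} = S 2 t = 2 S t$)
$K = 5$
$u = -3$ ($u = -5 + 2 = -3$)
$Y{\left(11,10 \right)} \left(-1 + \sqrt{K + u} 0\right) = 2 \cdot 11 \cdot 10 \left(-1 + \sqrt{5 - 3} \cdot 0\right) = 220 \left(-1 + \sqrt{2} \cdot 0\right) = 220 \left(-1 + 0\right) = 220 \left(-1\right) = -220$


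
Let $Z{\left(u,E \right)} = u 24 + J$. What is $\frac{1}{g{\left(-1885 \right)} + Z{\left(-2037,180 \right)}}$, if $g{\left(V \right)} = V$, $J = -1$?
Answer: $- \frac{1}{50774} \approx -1.9695 \cdot 10^{-5}$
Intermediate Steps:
$Z{\left(u,E \right)} = -1 + 24 u$ ($Z{\left(u,E \right)} = u 24 - 1 = 24 u - 1 = -1 + 24 u$)
$\frac{1}{g{\left(-1885 \right)} + Z{\left(-2037,180 \right)}} = \frac{1}{-1885 + \left(-1 + 24 \left(-2037\right)\right)} = \frac{1}{-1885 - 48889} = \frac{1}{-50774} = - \frac{1}{50774}$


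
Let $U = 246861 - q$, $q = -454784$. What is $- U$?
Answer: $-701645$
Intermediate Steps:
$U = 701645$ ($U = 246861 - -454784 = 246861 + 454784 = 701645$)
$- U = \left(-1\right) 701645 = -701645$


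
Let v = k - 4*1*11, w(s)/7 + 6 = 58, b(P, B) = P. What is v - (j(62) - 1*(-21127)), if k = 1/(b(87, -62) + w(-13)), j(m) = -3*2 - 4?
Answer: -9543610/451 ≈ -21161.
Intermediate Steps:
j(m) = -10 (j(m) = -6 - 4 = -10)
w(s) = 364 (w(s) = -42 + 7*58 = -42 + 406 = 364)
k = 1/451 (k = 1/(87 + 364) = 1/451 ≈ 0.0022173)
v = -19843/451 (v = 1/451 - 4*1*11 = 1/451 - 4*11 = 1/451 - 1*44 = 1/451 - 44 = -19843/451 ≈ -43.998)
v - (j(62) - 1*(-21127)) = -19843/451 - (-10 - 1*(-21127)) = -19843/451 - (-10 + 21127) = -19843/451 - 1*21117 = -19843/451 - 21117 = -9543610/451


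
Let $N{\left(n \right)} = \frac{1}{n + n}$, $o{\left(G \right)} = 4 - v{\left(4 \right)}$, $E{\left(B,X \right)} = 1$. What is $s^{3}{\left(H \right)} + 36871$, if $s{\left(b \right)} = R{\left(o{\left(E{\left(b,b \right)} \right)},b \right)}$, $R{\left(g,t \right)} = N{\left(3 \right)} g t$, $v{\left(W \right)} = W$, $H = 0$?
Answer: $36871$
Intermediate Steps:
$o{\left(G \right)} = 0$ ($o{\left(G \right)} = 4 - 4 = 0$)
$N{\left(n \right)} = \frac{1}{2 n}$
$R{\left(g,t \right)} = \frac{g t}{6}$ ($R{\left(g,t \right)} = \frac{1}{2 \cdot 3} g t = \frac{1}{2} \cdot \frac{1}{3} g t = \frac{g}{6} t = \frac{g t}{6}$)
$s{\left(b \right)} = 0$ ($s{\left(b \right)} = \frac{1}{6} \cdot 0 b = 0$)
$s^{3}{\left(H \right)} + 36871 = 0^{3} + 36871 = 0 + 36871 = 36871$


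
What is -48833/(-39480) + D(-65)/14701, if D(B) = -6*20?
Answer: 15173539/12348840 ≈ 1.2287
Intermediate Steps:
D(B) = -120
-48833/(-39480) + D(-65)/14701 = -48833/(-39480) - 120/14701 = -48833*(-1/39480) - 120*1/14701 = 1039/840 - 120/14701 = 15173539/12348840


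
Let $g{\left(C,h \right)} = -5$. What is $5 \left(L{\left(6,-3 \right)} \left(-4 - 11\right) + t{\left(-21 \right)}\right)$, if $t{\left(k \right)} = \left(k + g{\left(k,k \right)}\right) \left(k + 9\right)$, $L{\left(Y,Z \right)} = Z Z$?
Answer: $885$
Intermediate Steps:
$L{\left(Y,Z \right)} = Z^{2}$
$t{\left(k \right)} = \left(-5 + k\right) \left(9 + k\right)$ ($t{\left(k \right)} = \left(k - 5\right) \left(k + 9\right) = \left(-5 + k\right) \left(9 + k\right)$)
$5 \left(L{\left(6,-3 \right)} \left(-4 - 11\right) + t{\left(-21 \right)}\right) = 5 \left(\left(-3\right)^{2} \left(-4 - 11\right) + \left(-45 + \left(-21\right)^{2} + 4 \left(-21\right)\right)\right) = 5 \left(9 \left(-15\right) - -312\right) = 5 \left(-135 + 312\right) = 5 \cdot 177 = 885$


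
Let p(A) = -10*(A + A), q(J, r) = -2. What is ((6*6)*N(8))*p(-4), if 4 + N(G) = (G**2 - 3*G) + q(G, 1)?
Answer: 97920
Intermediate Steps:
N(G) = -6 + G**2 - 3*G (N(G) = -4 + ((G**2 - 3*G) - 2) = -4 + (-2 + G**2 - 3*G) = -6 + G**2 - 3*G)
p(A) = -20*A
((6*6)*N(8))*p(-4) = ((6*6)*(-6 + 8**2 - 3*8))*(-20*(-4)) = (36*(-6 + 64 - 24))*80 = (36*34)*80 = 1224*80 = 97920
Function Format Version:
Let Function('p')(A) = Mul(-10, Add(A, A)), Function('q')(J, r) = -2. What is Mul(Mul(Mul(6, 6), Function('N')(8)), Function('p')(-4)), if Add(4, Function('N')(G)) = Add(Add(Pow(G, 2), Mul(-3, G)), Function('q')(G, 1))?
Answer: 97920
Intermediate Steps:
Function('N')(G) = Add(-6, Pow(G, 2), Mul(-3, G)) (Function('N')(G) = Add(-4, Add(Add(Pow(G, 2), Mul(-3, G)), -2)) = Add(-4, Add(-2, Pow(G, 2), Mul(-3, G))) = Add(-6, Pow(G, 2), Mul(-3, G)))
Function('p')(A) = Mul(-20, A) (Function('p')(A) = Mul(-10, Mul(2, A)) = Mul(-20, A))
Mul(Mul(Mul(6, 6), Function('N')(8)), Function('p')(-4)) = Mul(Mul(Mul(6, 6), Add(-6, Pow(8, 2), Mul(-3, 8))), Mul(-20, -4)) = Mul(Mul(36, Add(-6, 64, -24)), 80) = Mul(Mul(36, 34), 80) = Mul(1224, 80) = 97920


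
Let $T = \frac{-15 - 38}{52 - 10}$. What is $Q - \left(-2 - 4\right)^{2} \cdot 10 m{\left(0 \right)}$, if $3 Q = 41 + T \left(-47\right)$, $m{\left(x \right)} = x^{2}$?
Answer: $\frac{4213}{126} \approx 33.437$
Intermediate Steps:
$T = - \frac{53}{42} \approx -1.2619$
$Q = \frac{4213}{126}$ ($Q = \frac{41 - - \frac{2491}{42}}{3} = \frac{41 + \frac{2491}{42}}{3} = \frac{1}{3} \cdot \frac{4213}{42} = \frac{4213}{126} \approx 33.437$)
$Q - \left(-2 - 4\right)^{2} \cdot 10 m{\left(0 \right)} = \frac{4213}{126} - \left(-2 - 4\right)^{2} \cdot 10 \cdot 0^{2} = \frac{4213}{126} - \left(-6\right)^{2} \cdot 10 \cdot 0 = \frac{4213}{126} - 36 \cdot 10 \cdot 0 = \frac{4213}{126} - 360 \cdot 0 = \frac{4213}{126} - 0 = \frac{4213}{126} + 0 = \frac{4213}{126}$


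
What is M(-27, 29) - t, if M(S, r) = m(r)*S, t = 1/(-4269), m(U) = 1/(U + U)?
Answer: -115205/247602 ≈ -0.46528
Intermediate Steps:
m(U) = 1/(2*U)
t = -1/4269 ≈ -0.00023425
M(S, r) = S/(2*r) (M(S, r) = (1/(2*r))*S = S/(2*r))
M(-27, 29) - t = (1/2)*(-27)/29 - 1*(-1/4269) = (1/2)*(-27)*(1/29) + 1/4269 = -27/58 + 1/4269 = -115205/247602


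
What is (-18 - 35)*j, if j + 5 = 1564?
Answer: -82627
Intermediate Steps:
j = 1559 (j = -5 + 1564 = 1559)
(-18 - 35)*j = (-18 - 35)*1559 = -53*1559 = -82627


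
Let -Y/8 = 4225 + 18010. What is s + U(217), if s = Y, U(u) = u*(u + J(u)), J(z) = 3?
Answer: -130140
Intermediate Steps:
U(u) = u*(3 + u) (U(u) = u*(u + 3) = u*(3 + u))
Y = -177880 (Y = -8*(4225 + 18010) = -8*22235 = -177880)
s = -177880
s + U(217) = -177880 + 217*(3 + 217) = -177880 + 217*220 = -177880 + 47740 = -130140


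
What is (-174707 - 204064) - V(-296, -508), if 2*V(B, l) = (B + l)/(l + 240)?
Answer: -757545/2 ≈ -3.7877e+5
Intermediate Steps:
V(B, l) = (B + l)/(2*(240 + l)) (V(B, l) = ((B + l)/(l + 240))/2 = ((B + l)/(240 + l))/2 = (B + l)/(2*(240 + l)))
(-174707 - 204064) - V(-296, -508) = (-174707 - 204064) - (-296 - 508)/(2*(240 - 508)) = -378771 - (-804)/(2*(-268)) = -378771 - (-1)*(-804)/(2*268) = -378771 - 1*3/2 = -378771 - 3/2 = -757545/2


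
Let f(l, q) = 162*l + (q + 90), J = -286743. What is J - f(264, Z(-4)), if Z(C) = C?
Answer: -329597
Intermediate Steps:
f(l, q) = 90 + q + 162*l (f(l, q) = 162*l + (90 + q) = 90 + q + 162*l)
J - f(264, Z(-4)) = -286743 - (90 - 4 + 162*264) = -286743 - (90 - 4 + 42768) = -286743 - 1*42854 = -286743 - 42854 = -329597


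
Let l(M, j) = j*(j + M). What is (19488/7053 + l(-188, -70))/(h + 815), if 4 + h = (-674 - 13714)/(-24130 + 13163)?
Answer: 42338159332/1904016125 ≈ 22.236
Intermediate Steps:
l(M, j) = j*(M + j)
h = -2680/997 (h = -4 + (-674 - 13714)/(-24130 + 13163) = -4 - 14388/(-10967) = -4 - 14388*(-1/10967) = -4 + 1308/997 = -2680/997 ≈ -2.6881)
(19488/7053 + l(-188, -70))/(h + 815) = (19488/7053 - 70*(-188 - 70))/(-2680/997 + 815) = (19488*(1/7053) - 70*(-258))/(809875/997) = (6496/2351 + 18060)*(997/809875) = (42465556/2351)*(997/809875) = 42338159332/1904016125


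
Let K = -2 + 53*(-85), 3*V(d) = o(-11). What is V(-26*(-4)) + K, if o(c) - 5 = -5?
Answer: -4507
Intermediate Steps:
o(c) = 0 (o(c) = 5 - 5 = 0)
V(d) = 0 (V(d) = (1/3)*0 = 0)
K = -4507 (K = -2 - 4505 = -4507)
V(-26*(-4)) + K = 0 - 4507 = -4507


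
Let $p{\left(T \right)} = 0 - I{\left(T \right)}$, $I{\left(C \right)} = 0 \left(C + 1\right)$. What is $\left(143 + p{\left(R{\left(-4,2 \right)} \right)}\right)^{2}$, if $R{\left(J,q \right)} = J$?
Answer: $20449$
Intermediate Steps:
$I{\left(C \right)} = 0$ ($I{\left(C \right)} = 0 \left(1 + C\right) = 0$)
$p{\left(T \right)} = 0$ ($p{\left(T \right)} = 0 - 0 = 0 + 0 = 0$)
$\left(143 + p{\left(R{\left(-4,2 \right)} \right)}\right)^{2} = \left(143 + 0\right)^{2} = 143^{2} = 20449$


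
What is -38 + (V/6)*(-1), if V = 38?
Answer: -133/3 ≈ -44.333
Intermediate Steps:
-38 + (V/6)*(-1) = -38 + (38/6)*(-1) = -38 + (38*(1/6))*(-1) = -38 + (19/3)*(-1) = -38 - 19/3 = -133/3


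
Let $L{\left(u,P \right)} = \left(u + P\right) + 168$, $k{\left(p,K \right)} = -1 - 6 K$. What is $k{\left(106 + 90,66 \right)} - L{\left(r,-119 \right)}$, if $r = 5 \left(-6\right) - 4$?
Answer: $-412$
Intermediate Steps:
$r = -34$ ($r = -30 - 4 = -34$)
$L{\left(u,P \right)} = 168 + P + u$ ($L{\left(u,P \right)} = \left(P + u\right) + 168 = 168 + P + u$)
$k{\left(106 + 90,66 \right)} - L{\left(r,-119 \right)} = \left(-1 - 396\right) - \left(168 - 119 - 34\right) = \left(-1 - 396\right) - 15 = -397 - 15 = -412$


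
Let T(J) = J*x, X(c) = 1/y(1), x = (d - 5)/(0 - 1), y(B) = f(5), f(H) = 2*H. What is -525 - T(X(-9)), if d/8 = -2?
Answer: -5271/10 ≈ -527.10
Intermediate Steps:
d = -16 (d = 8*(-2) = -16)
y(B) = 10 (y(B) = 2*5 = 10)
x = 21 (x = (-16 - 5)/(0 - 1) = -21/(-1) = -21*(-1) = 21)
X(c) = ⅒ (X(c) = 1/10 = ⅒)
T(J) = 21*J (T(J) = J*21 = 21*J)
-525 - T(X(-9)) = -525 - 21/10 = -5271/10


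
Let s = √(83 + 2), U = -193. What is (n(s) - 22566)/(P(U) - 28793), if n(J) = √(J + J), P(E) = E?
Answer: 3761/4831 - √2*85^(¼)/28986 ≈ 0.77837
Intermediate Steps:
s = √85 ≈ 9.2195
n(J) = √2*√J (n(J) = √(2*J) = √2*√J)
(n(s) - 22566)/(P(U) - 28793) = (√2*√(√85) - 22566)/(-193 - 28793) = (√2*85^(¼) - 22566)/(-28986) = (-22566 + √2*85^(¼))*(-1/28986) = 3761/4831 - √2*85^(¼)/28986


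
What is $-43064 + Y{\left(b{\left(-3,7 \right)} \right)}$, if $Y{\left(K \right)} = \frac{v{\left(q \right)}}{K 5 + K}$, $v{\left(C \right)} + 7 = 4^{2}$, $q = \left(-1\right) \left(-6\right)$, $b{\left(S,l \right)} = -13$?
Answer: $- \frac{1119667}{26} \approx -43064.0$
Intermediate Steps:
$q = 6$
$v{\left(C \right)} = 9$ ($v{\left(C \right)} = -7 + 4^{2} = -7 + 16 = 9$)
$Y{\left(K \right)} = \frac{3}{2 K}$ ($Y{\left(K \right)} = \frac{9}{K 5 + K} = \frac{9}{5 K + K} = \frac{9}{6 K} = 9 \frac{1}{6 K} = \frac{3}{2 K}$)
$-43064 + Y{\left(b{\left(-3,7 \right)} \right)} = -43064 + \frac{3}{2 \left(-13\right)} = -43064 + \frac{3}{2} \left(- \frac{1}{13}\right) = -43064 - \frac{3}{26} = - \frac{1119667}{26}$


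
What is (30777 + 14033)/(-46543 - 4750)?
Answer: -44810/51293 ≈ -0.87361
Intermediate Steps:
(30777 + 14033)/(-46543 - 4750) = 44810/(-51293) = 44810*(-1/51293) = -44810/51293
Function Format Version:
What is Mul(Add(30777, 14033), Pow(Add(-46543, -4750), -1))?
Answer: Rational(-44810, 51293) ≈ -0.87361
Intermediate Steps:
Mul(Add(30777, 14033), Pow(Add(-46543, -4750), -1)) = Mul(44810, Pow(-51293, -1)) = Mul(44810, Rational(-1, 51293)) = Rational(-44810, 51293)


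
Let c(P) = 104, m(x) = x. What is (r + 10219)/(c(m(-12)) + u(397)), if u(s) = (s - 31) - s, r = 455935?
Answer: 466154/73 ≈ 6385.7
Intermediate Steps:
u(s) = -31 (u(s) = (-31 + s) - s = -31)
(r + 10219)/(c(m(-12)) + u(397)) = (455935 + 10219)/(104 - 31) = 466154/73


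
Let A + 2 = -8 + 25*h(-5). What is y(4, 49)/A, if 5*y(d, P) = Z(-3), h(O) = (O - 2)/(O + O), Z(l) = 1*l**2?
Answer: 6/25 ≈ 0.24000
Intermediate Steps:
Z(l) = l**2
h(O) = (-2 + O)/(2*O) (h(O) = (-2 + O)/((2*O)) = (-2 + O)*(1/(2*O)) = (-2 + O)/(2*O))
y(d, P) = 9/5 (y(d, P) = (1/5)*(-3)**2 = (1/5)*9 = 9/5)
A = 15/2 (A = -2 + (-8 + 25*((1/2)*(-2 - 5)/(-5))) = -2 + (-8 + 25*((1/2)*(-1/5)*(-7))) = -2 + (-8 + 25*(7/10)) = -2 + (-8 + 35/2) = -2 + 19/2 = 15/2 ≈ 7.5000)
y(4, 49)/A = 9/(5*(15/2)) = (9/5)*(2/15) = 6/25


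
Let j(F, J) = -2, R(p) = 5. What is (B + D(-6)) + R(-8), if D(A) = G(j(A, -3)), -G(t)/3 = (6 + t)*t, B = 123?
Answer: 152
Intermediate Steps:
G(t) = -3*t*(6 + t) (G(t) = -3*(6 + t)*t = -3*t*(6 + t))
D(A) = 24 (D(A) = -3*(-2)*(6 - 2) = -3*(-2)*4 = 24)
(B + D(-6)) + R(-8) = (123 + 24) + 5 = 147 + 5 = 152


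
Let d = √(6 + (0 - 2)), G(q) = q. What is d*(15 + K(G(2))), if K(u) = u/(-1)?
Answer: 26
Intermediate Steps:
K(u) = -u (K(u) = u*(-1) = -u)
d = 2 (d = √(6 - 2) = √4 = 2)
d*(15 + K(G(2))) = 2*(15 - 1*2) = 2*(15 - 2) = 2*13 = 26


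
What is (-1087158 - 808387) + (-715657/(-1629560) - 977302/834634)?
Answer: -1289052777650024691/680043090520 ≈ -1.8955e+6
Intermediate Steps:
(-1087158 - 808387) + (-715657/(-1629560) - 977302/834634) = -1895545 + (-715657*(-1/1629560) - 977302*1/834634) = -1895545 + (715657/1629560 - 488651/417317) = -1895545 - 497630291291/680043090520 = -1289052777650024691/680043090520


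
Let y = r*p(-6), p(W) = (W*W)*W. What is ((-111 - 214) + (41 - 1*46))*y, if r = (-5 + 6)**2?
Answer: 71280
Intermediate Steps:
r = 1 (r = 1**2 = 1)
p(W) = W**3 (p(W) = W**2*W = W**3)
y = -216 (y = 1*(-6)**3 = 1*(-216) = -216)
((-111 - 214) + (41 - 1*46))*y = ((-111 - 214) + (41 - 1*46))*(-216) = (-325 + (41 - 46))*(-216) = (-325 - 5)*(-216) = -330*(-216) = 71280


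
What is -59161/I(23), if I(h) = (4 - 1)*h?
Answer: -59161/69 ≈ -857.41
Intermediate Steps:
I(h) = 3*h
-59161/I(23) = -59161/(3*23) = -59161/69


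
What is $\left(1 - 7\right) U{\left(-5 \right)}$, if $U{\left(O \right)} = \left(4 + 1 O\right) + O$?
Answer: $36$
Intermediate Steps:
$U{\left(O \right)} = 4 + 2 O$ ($U{\left(O \right)} = \left(4 + O\right) + O = 4 + 2 O$)
$\left(1 - 7\right) U{\left(-5 \right)} = \left(1 - 7\right) \left(4 + 2 \left(-5\right)\right) = - 6 \left(4 - 10\right) = \left(-6\right) \left(-6\right) = 36$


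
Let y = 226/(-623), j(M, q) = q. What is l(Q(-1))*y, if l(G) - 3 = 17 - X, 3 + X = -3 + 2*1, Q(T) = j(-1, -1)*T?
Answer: -5424/623 ≈ -8.7063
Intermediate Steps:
Q(T) = -T
X = -4 (X = -3 + (-3 + 2*1) = -3 + (-3 + 2) = -3 - 1 = -4)
l(G) = 24 (l(G) = 3 + (17 - 1*(-4)) = 3 + (17 + 4) = 3 + 21 = 24)
y = -226/623 (y = 226*(-1/623) = -226/623 ≈ -0.36276)
l(Q(-1))*y = 24*(-226/623) = -5424/623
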